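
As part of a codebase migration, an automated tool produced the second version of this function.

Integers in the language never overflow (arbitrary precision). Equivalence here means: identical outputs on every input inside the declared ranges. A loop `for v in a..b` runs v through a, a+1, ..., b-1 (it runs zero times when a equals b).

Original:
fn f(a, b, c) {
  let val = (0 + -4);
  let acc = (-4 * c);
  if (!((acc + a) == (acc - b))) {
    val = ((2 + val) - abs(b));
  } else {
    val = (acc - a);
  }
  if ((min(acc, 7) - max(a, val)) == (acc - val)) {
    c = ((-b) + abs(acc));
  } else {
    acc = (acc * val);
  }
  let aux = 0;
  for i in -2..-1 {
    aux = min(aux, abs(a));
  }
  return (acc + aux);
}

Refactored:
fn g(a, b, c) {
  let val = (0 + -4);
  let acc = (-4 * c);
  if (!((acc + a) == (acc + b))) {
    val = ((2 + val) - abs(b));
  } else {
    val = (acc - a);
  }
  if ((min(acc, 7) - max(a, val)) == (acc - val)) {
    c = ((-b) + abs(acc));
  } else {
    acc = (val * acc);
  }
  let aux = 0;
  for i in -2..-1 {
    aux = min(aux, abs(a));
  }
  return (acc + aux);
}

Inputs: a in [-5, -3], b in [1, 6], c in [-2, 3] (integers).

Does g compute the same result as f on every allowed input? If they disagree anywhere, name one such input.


Consider the input a=-5, b=5, c=-2.
f: val := -4 | acc := 8 | (!((acc + a) == (acc - b))): false | val := 13 | ((min(acc, 7) - max(a, val)) == (acc - val)): false | acc := 104 | aux := 0 | iter i=-2: | aux := 0 | result 104
g: val := -4 | acc := 8 | (!((acc + a) == (acc + b))): true | val := -7 | ((min(acc, 7) - max(a, val)) == (acc - val)): false | acc := -56 | aux := 0 | iter i=-2: | aux := 0 | result -56
104 != -56, so the rewrite changes behavior.
verdict: not equivalent; witness: a=-5, b=5, c=-2


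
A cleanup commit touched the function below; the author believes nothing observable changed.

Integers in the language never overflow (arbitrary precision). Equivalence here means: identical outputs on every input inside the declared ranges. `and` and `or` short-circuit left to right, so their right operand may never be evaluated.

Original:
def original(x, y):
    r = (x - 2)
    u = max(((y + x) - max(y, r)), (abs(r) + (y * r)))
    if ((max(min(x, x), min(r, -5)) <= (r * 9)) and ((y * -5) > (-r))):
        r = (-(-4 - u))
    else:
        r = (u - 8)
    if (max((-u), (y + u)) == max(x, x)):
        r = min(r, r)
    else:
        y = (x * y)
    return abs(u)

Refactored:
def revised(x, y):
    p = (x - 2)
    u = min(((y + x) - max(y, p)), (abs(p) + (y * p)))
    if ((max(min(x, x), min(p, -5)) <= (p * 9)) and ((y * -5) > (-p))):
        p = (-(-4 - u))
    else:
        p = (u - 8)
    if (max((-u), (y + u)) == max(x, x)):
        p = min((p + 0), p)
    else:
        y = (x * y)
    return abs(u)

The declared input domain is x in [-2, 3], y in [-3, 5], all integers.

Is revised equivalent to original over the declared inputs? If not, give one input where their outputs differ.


These are not equivalent — on x=-2, y=-3 the outputs split (16 vs 2).
original: r=-4, then u=16, then ((max(min(x, x), min(r, -5)) <= (r * 9)) and ((y * -5) > (-r))) is false, then r=8, then (max((-u), (y + u)) == max(x, x)) is false, then y=6, then returns 16
revised: p=-4, then u=-2, then ((max(min(x, x), min(p, -5)) <= (p * 9)) and ((y * -5) > (-p))) is false, then p=-10, then (max((-u), (y + u)) == max(x, x)) is false, then y=6, then returns 2
verdict: not equivalent; witness: x=-2, y=-3


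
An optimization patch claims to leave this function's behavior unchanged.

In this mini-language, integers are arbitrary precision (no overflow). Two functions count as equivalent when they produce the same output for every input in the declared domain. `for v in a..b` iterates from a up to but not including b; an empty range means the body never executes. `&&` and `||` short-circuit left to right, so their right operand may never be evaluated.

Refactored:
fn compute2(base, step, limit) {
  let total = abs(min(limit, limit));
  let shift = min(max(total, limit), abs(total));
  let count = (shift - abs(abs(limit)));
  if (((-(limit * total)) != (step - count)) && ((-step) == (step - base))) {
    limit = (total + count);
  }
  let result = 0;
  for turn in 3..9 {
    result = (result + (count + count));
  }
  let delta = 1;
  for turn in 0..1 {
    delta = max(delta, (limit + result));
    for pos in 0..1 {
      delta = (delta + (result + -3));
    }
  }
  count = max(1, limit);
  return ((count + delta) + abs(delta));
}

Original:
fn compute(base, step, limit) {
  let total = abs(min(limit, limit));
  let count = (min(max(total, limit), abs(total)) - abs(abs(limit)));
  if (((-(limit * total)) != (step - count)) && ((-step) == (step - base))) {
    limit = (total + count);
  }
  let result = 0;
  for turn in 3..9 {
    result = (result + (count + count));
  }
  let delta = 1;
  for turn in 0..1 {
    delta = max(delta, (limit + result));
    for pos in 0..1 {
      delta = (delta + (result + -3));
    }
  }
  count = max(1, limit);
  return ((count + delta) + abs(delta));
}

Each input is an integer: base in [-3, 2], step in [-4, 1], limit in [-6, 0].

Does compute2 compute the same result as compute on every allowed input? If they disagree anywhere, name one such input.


Changes here: statement counts differ, plus local variable names differ; the full 252-point sweep finds no disagreement.
verdict: equivalent


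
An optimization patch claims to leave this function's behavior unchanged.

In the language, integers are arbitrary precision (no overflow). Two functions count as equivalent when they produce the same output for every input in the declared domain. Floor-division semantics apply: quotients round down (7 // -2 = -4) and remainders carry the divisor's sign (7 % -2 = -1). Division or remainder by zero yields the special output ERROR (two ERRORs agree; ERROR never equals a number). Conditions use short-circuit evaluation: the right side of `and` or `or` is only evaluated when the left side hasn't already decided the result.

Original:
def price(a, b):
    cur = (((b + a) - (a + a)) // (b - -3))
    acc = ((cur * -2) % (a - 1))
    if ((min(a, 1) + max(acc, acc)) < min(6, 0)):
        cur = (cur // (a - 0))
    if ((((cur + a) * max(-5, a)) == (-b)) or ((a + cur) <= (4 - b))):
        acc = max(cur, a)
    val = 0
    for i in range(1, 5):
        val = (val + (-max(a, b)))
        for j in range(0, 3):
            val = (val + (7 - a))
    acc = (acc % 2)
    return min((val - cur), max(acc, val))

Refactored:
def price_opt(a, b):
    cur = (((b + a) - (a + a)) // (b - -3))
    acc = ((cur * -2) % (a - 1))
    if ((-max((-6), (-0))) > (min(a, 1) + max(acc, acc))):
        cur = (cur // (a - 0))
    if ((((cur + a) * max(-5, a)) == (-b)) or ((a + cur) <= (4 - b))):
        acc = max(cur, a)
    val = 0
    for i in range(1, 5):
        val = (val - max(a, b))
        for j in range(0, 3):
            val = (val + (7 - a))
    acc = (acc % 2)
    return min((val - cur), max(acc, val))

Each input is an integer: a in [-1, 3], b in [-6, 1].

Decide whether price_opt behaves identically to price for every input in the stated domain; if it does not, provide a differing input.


Differences: min/max/abs usage differs, and arithmetic usage differs, and comparison usage differs — yet all 40 inputs agree.
verdict: equivalent


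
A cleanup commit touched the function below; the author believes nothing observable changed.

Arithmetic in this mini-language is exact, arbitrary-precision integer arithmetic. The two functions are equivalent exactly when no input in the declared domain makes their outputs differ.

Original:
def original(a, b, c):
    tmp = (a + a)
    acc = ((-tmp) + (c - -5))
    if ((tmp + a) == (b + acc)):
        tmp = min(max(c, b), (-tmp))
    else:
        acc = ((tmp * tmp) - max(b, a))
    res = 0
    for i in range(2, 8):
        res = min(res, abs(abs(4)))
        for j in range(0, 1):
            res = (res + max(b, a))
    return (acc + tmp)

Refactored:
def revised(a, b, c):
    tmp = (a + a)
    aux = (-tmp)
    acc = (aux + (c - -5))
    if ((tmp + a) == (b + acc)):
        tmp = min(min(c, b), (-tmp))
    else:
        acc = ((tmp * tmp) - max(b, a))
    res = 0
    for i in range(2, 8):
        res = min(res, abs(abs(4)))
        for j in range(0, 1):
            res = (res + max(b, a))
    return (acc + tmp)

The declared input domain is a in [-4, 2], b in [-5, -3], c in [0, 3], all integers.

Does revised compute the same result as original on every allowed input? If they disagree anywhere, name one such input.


The rewrite breaks on a=0, b=-5, c=0, where the results are 5 and 0.
original: tmp becomes 0; next acc becomes 5; next ((tmp + a) == (b + acc)) evaluates to true; next tmp becomes 0; next res becomes 0; next at i=2:; next res becomes 0; next at j=0:; next res becomes 0; next at i=3:; next res becomes 0; next at j=0:; next res becomes 0; next at i=4:; next res becomes 0; next at j=0:; next res becomes 0; next at i=5:; next res becomes 0; next at j=0:; next res becomes 0; next at i=6:; next res becomes 0; next at j=0:; next res becomes 0; next at i=7:; next res becomes 0; next at j=0:; next res becomes 0; next final value 5
revised: tmp becomes 0; next aux becomes 0; next acc becomes 5; next ((tmp + a) == (b + acc)) evaluates to true; next tmp becomes -5; next res becomes 0; next at i=2:; next res becomes 0; next at j=0:; next res becomes 0; next at i=3:; next res becomes 0; next at j=0:; next res becomes 0; next at i=4:; next res becomes 0; next at j=0:; next res becomes 0; next at i=5:; next res becomes 0; next at j=0:; next res becomes 0; next at i=6:; next res becomes 0; next at j=0:; next res becomes 0; next at i=7:; next res becomes 0; next at j=0:; next res becomes 0; next final value 0
verdict: not equivalent; witness: a=0, b=-5, c=0


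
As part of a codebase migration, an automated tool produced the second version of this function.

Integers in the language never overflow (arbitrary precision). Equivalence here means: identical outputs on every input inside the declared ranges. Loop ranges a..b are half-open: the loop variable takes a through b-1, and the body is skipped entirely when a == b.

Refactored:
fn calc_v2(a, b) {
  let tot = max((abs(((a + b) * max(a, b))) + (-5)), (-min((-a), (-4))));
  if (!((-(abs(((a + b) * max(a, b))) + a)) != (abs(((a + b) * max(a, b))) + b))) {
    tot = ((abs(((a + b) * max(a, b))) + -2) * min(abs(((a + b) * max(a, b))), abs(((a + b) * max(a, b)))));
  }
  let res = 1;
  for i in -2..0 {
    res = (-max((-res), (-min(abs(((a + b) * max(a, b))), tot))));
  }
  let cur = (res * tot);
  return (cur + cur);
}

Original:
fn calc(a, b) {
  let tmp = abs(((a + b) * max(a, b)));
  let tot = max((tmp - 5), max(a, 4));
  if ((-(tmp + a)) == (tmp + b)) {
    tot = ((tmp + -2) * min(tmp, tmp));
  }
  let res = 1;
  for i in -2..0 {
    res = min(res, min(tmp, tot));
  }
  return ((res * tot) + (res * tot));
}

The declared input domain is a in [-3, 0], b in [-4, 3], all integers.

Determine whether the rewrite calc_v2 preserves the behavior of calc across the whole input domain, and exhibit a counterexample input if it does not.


The two versions differ — the changes include local variable names differ, boolean connective usage differs, comparison usage differs, min/max/abs usage differs, arithmetic usage differs.
Tracing a=-1, b=1: calc: tmp=0, then tot=4, then ((-(tmp + a)) == (tmp + b)) is true, then tot=0, then res=1, then (i=-2), then res=0, then (i=-1), then res=0, then returns 0 | calc_v2: tot=4, then (!((-(abs(((a + b) * max(a, b))) + a)) != (abs(((a + b) * max(a, b))) + b))) is true, then tot=0, then res=1, then (i=-2), then res=0, then (i=-1), then res=0, then cur=0, then returns 0 — matching result 0.
Sweeping the whole domain (32 inputs) finds no disagreement.
verdict: equivalent


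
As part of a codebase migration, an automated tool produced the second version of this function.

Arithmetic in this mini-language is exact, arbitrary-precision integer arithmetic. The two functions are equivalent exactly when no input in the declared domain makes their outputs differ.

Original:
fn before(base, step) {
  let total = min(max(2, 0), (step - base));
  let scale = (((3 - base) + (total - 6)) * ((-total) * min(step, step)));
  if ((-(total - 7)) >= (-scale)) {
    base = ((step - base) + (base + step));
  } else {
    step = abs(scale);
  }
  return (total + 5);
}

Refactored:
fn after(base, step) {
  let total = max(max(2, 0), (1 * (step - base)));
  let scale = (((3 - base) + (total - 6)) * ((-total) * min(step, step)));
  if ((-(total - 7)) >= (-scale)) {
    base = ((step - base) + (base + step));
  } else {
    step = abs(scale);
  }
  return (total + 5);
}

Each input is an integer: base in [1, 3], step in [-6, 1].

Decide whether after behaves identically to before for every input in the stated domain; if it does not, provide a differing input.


Not equivalent: base=1, step=-6 separates them (-2 vs 7).
before: total := -7 | scale := 462 | ((-(total - 7)) >= (-scale)): true | base := -12 | result -2
after: total := 2 | scale := -24 | ((-(total - 7)) >= (-scale)): false | step := 24 | result 7
verdict: not equivalent; witness: base=1, step=-6


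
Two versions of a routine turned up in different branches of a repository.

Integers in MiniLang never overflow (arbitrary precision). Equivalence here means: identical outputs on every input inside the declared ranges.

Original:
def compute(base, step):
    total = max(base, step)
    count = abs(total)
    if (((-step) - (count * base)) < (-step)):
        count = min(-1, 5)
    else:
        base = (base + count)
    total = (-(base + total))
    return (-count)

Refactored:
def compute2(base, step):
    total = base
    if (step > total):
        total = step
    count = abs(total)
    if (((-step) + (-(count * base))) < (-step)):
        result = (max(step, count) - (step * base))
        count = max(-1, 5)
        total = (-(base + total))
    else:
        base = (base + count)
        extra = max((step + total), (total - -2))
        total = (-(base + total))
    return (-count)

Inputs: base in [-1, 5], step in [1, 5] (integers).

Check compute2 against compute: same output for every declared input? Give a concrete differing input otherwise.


There is a counterexample at base=1, step=1: 1 on one side, -5 on the other.
compute: total = 1; count = 1; (((-step) - (count * base)) < (-step)) -> true; count = -1; total = -2; return 1
compute2: total = 1; (step > total) -> false; count = 1; (((-step) + (-(count * base))) < (-step)) -> true; result = 0; count = 5; total = -2; return -5
verdict: not equivalent; witness: base=1, step=1


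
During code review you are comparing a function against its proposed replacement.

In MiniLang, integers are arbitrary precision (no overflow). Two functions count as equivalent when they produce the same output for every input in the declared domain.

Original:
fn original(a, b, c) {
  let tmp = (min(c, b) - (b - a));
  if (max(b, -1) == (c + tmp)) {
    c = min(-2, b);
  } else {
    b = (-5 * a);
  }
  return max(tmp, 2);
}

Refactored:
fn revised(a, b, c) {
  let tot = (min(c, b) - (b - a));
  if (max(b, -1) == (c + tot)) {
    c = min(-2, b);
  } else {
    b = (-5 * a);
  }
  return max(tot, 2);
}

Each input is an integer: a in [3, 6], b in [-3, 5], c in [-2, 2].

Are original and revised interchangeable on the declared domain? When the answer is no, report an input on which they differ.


This is a faithful refactor — local variable names differ, but the computed results match everywhere.
Spot check at a=4, b=0, c=-1 — original: tmp becomes 3; next (max(b, -1) == (c + tmp)) evaluates to false; next b becomes -20; next final value 3. revised: tot becomes 3; next (max(b, -1) == (c + tot)) evaluates to false; next b becomes -20; next final value 3. Both give 3.
Sweeping the whole domain (180 inputs) finds no disagreement.
verdict: equivalent


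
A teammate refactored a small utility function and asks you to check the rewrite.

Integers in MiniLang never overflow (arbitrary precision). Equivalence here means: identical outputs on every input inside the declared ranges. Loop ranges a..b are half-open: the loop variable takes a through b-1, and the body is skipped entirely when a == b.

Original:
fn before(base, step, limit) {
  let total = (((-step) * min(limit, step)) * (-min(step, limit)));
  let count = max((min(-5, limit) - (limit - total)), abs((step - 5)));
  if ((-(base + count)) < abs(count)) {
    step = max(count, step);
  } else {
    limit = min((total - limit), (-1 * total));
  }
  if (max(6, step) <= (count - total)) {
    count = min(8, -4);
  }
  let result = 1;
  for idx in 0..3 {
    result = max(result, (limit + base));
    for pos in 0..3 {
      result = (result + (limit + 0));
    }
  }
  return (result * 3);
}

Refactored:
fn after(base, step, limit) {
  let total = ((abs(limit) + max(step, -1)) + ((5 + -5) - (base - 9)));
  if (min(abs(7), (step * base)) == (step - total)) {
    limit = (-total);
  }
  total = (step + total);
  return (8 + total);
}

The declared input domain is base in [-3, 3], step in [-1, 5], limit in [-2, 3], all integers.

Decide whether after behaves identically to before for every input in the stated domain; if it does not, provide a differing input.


Consider the input base=-3, step=-1, limit=-2.
before: total := -4 | count := 6 | ((-(base + count)) < abs(count)): true | step := 6 | (max(6, step) <= (count - total)): true | count := -4 | result := 1 | iter idx=0: | result := 1 | iter pos=0: | result := -1 | iter pos=1: | result := -3 | iter pos=2: | result := -5 | iter idx=1: | result := -5 | iter pos=0: | result := -7 | iter pos=1: | result := -9 | iter pos=2: | result := -11 | iter idx=2: | result := -5 | iter pos=0: | result := -7 | iter pos=1: | result := -9 | iter pos=2: | result := -11 | result -33
after: total := 13 | (min(abs(7), (step * base)) == (step - total)): false | total := 12 | result 20
-33 against 20: the behavior changed.
verdict: not equivalent; witness: base=-3, step=-1, limit=-2


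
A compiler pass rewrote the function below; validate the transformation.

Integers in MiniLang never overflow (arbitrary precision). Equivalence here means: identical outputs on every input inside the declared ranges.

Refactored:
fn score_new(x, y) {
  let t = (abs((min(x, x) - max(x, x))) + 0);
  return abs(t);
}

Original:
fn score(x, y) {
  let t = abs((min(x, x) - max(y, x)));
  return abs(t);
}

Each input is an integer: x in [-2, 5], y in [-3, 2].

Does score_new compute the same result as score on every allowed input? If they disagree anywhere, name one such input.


These are not equivalent — on x=-2, y=-1 the outputs split (1 vs 0).
score: t = 1; return 1
score_new: t = 0; return 0
verdict: not equivalent; witness: x=-2, y=-1


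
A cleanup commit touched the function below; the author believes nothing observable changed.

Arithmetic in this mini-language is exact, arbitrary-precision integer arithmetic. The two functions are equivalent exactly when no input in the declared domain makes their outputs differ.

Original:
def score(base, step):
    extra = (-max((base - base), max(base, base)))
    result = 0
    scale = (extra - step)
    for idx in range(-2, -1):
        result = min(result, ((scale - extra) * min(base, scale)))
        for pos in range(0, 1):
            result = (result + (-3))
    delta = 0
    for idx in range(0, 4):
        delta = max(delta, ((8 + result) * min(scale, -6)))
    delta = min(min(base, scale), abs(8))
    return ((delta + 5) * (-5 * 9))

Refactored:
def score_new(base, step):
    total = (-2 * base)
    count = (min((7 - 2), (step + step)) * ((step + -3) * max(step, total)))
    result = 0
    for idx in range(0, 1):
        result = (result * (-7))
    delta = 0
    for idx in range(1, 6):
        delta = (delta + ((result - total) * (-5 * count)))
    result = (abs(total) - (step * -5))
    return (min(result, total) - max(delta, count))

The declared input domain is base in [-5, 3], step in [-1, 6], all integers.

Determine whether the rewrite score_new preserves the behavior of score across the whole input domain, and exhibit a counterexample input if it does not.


The rewrite breaks on base=-5, step=-1, where the results are 0 and -19995.
score: extra := 0 | result := 0 | scale := 1 | iter idx=-2: | result := -5 | iter pos=0: | result := -8 | delta := 0 | iter idx=0: | delta := 0 | iter idx=1: | delta := 0 | iter idx=2: | delta := 0 | iter idx=3: | delta := 0 | delta := -5 | result 0
score_new: total := 10 | count := 80 | result := 0 | iter idx=0: | result := 0 | delta := 0 | iter idx=1: | delta := 4000 | iter idx=2: | delta := 8000 | iter idx=3: | delta := 12000 | iter idx=4: | delta := 16000 | iter idx=5: | delta := 20000 | result := 5 | result -19995
verdict: not equivalent; witness: base=-5, step=-1


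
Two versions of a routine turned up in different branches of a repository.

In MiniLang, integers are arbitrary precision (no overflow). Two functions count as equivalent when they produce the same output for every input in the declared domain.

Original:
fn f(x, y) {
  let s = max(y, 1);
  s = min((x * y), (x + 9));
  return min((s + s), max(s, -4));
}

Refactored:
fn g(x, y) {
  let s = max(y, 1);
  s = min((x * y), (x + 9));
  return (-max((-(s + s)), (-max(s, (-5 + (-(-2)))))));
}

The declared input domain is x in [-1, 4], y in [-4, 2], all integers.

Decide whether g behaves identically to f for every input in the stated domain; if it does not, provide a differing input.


There is a behavioral-looking edit here, yet the outcome never shifts on this domain.
Spot check at x=0, y=-2 — f: s=1, then s=0, then returns 0. g: s=1, then s=0, then returns 0. Both give 0.
Checked all 42 inputs in the declared domain: the outputs agree on every one.
verdict: equivalent


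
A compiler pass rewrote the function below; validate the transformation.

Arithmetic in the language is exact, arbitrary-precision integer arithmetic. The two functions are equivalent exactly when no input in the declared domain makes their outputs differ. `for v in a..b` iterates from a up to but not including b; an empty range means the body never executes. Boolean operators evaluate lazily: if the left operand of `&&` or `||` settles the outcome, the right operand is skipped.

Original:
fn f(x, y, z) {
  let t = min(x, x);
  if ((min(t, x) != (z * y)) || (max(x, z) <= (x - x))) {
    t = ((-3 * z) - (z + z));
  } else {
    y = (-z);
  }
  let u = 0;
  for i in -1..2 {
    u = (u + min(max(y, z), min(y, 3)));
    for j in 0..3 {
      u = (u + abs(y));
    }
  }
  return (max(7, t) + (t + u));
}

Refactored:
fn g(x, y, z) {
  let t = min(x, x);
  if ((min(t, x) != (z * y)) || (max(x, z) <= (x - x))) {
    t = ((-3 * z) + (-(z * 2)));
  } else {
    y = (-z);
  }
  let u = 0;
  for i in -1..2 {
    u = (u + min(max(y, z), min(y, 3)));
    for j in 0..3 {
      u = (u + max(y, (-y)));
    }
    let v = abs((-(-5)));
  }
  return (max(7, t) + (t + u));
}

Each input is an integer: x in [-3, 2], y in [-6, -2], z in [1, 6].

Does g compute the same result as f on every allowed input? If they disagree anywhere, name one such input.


Side by side, the visible changes include: constant usage differs; and statement counts differ; and local variable names differ; and arithmetic usage differs; and min/max/abs usage differs.
As a probe, take x=-1, y=-2, z=1: f runs t becomes -1; next ((min(t, x) != (z * y)) || (max(x, z) <= (x - x))) evaluates to true; next t becomes -5; next u becomes 0; next at i=-1:; next u becomes -2; next at j=0:; next u becomes 0; next at j=1:; next u becomes 2; next at j=2:; next u becomes 4; next at i=0:; next u becomes 2; next at j=0:; next u becomes 4; next at j=1:; next u becomes 6; next at j=2:; next u becomes 8; next at i=1:; next u becomes 6; next at j=0:; next u becomes 8; next at j=1:; next u becomes 10; next at j=2:; next u becomes 12; next final value 14; g runs t becomes -1; next ((min(t, x) != (z * y)) || (max(x, z) <= (x - x))) evaluates to true; next t becomes -5; next u becomes 0; next at i=-1:; next u becomes -2; next at j=0:; next u becomes 0; next at j=1:; next u becomes 2; next at j=2:; next u becomes 4; next v becomes 5; next at i=0:; next u becomes 2; next at j=0:; next u becomes 4; next at j=1:; next u becomes 6; next at j=2:; next u becomes 8; next v becomes 5; next at i=1:; next u becomes 6; next at j=0:; next u becomes 8; next at j=1:; next u becomes 10; next at j=2:; next u becomes 12; next v becomes 5; next final value 14; both end at 14.
Sweeping the whole domain (180 inputs) finds no disagreement.
verdict: equivalent


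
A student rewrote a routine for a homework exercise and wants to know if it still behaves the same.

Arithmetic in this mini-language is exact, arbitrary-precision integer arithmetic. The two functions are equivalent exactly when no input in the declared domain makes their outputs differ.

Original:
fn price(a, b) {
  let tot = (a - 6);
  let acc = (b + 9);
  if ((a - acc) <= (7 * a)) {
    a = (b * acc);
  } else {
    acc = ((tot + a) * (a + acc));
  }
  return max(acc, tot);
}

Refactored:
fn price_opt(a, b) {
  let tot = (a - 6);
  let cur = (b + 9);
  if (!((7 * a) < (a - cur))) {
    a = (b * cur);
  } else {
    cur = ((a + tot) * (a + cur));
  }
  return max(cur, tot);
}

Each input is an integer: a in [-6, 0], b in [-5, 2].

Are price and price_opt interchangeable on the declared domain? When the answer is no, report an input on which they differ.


Comparing the listings, the differences include: boolean connective usage differs, and local variable names differ, and comparison usage differs.
As a probe, take a=-5, b=-4: price runs tot = -11; acc = 5; ((a - acc) <= (7 * a)) -> false; acc = 0; return 0; price_opt runs tot = -11; cur = 5; (!((7 * a) < (a - cur))) -> false; cur = 0; return 0; both end at 0.
Checked all 56 inputs in the declared domain: the outputs agree on every one.
verdict: equivalent


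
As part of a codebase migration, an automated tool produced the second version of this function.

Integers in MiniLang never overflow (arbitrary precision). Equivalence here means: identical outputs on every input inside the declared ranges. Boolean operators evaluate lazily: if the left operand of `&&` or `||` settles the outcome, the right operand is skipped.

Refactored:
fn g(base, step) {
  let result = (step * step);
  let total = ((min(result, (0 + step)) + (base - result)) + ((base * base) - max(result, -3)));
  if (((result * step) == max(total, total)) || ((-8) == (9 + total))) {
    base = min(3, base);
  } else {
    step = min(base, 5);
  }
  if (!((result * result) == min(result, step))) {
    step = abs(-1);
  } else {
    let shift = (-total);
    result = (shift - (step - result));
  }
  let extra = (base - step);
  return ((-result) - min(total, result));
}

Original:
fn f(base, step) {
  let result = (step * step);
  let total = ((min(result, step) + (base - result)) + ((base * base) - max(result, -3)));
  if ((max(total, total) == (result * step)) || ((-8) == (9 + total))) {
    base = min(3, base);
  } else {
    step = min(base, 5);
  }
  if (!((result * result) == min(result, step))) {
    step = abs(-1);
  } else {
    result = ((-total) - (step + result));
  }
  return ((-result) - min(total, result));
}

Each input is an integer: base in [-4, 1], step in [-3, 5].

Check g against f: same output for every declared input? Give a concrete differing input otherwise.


The rewrite breaks on base=-2, step=1, where the results are 6 and 2.
f: result = 1; total = 1; ((max(total, total) == (result * step)) || ((-8) == (9 + total))) -> true; base = -2; (!((result * result) == min(result, step))) -> false; result = -3; return 6
g: result = 1; total = 1; (((result * step) == max(total, total)) || ((-8) == (9 + total))) -> true; base = -2; (!((result * result) == min(result, step))) -> false; shift = -1; result = -1; extra = -3; return 2
verdict: not equivalent; witness: base=-2, step=1


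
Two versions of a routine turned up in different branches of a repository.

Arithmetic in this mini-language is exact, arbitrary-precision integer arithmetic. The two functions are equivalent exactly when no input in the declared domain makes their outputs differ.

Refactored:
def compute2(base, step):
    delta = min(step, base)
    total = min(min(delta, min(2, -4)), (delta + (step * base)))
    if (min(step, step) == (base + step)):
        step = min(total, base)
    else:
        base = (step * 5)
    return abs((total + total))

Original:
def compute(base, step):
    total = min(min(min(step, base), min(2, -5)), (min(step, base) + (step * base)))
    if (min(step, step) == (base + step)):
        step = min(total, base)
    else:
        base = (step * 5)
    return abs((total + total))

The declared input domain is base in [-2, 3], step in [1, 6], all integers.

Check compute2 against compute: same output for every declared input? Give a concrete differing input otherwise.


There is a counterexample at base=-2, step=1: 10 on one side, 8 on the other.
compute: total=-5, then (min(step, step) == (base + step)) is false, then base=5, then returns 10
compute2: delta=-2, then total=-4, then (min(step, step) == (base + step)) is false, then base=5, then returns 8
verdict: not equivalent; witness: base=-2, step=1


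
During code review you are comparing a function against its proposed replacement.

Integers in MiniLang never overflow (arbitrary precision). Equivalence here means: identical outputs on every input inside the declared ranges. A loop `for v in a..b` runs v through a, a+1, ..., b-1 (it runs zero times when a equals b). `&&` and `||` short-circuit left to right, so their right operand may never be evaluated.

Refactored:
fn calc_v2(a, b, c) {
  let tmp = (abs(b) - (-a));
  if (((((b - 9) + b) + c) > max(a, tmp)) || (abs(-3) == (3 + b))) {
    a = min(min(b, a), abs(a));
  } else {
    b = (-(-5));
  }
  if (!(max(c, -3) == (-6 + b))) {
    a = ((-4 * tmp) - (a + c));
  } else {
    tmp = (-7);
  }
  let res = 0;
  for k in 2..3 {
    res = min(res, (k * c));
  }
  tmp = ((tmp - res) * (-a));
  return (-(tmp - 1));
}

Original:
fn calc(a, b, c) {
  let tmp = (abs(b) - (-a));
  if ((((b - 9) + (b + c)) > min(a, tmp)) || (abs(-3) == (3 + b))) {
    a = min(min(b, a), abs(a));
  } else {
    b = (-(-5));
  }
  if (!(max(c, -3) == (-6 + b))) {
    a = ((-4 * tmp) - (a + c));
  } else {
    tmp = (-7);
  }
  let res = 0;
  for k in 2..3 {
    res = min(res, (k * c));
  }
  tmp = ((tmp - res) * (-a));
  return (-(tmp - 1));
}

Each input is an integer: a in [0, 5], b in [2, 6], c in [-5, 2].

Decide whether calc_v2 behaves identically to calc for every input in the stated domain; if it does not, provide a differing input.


Run the pair on a=0, b=6, c=-1.
calc: tmp becomes 6; next ((((b - 9) + (b + c)) > min(a, tmp)) || (abs(-3) == (3 + b))) evaluates to true; next a becomes 0; next (!(max(c, -3) == (-6 + b))) evaluates to true; next a becomes -23; next res becomes 0; next at k=2:; next res becomes -2; next tmp becomes 184; next final value -183
calc_v2: tmp becomes 6; next (((((b - 9) + b) + c) > max(a, tmp)) || (abs(-3) == (3 + b))) evaluates to false; next b becomes 5; next (!(max(c, -3) == (-6 + b))) evaluates to false; next tmp becomes -7; next res becomes 0; next at k=2:; next res becomes -2; next tmp becomes 0; next final value 1
-183 and 1 differ, so these are not the same function on this domain.
verdict: not equivalent; witness: a=0, b=6, c=-1


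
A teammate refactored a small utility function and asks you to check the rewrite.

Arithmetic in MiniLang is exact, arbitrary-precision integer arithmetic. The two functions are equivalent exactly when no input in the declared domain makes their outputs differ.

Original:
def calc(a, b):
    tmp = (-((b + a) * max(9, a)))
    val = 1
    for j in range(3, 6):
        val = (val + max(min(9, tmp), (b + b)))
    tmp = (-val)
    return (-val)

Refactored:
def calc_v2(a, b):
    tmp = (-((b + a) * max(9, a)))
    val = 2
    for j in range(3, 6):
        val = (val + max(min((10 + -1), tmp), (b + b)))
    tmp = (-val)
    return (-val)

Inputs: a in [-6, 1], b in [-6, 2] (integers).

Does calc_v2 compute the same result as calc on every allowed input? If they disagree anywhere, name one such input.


a=-6, b=-6 yields -28 from calc but -29 from calc_v2.
verdict: not equivalent; witness: a=-6, b=-6


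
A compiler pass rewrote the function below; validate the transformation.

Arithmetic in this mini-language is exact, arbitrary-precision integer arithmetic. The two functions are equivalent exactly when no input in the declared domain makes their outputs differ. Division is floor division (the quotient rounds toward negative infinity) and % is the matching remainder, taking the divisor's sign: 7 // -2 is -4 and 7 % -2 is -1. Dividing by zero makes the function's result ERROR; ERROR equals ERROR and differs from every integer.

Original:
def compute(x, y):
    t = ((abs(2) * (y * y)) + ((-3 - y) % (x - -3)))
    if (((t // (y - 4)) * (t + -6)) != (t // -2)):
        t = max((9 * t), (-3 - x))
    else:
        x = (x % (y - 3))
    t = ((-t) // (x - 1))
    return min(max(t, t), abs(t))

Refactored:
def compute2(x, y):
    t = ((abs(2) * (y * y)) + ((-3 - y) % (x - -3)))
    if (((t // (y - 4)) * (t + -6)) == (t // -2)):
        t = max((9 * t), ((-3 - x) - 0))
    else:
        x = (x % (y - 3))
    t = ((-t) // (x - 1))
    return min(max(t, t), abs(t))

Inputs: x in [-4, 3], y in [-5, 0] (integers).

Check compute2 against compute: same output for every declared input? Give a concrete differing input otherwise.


Input x=-4, y=-5: 90 from compute versus 10 from compute2.
verdict: not equivalent; witness: x=-4, y=-5


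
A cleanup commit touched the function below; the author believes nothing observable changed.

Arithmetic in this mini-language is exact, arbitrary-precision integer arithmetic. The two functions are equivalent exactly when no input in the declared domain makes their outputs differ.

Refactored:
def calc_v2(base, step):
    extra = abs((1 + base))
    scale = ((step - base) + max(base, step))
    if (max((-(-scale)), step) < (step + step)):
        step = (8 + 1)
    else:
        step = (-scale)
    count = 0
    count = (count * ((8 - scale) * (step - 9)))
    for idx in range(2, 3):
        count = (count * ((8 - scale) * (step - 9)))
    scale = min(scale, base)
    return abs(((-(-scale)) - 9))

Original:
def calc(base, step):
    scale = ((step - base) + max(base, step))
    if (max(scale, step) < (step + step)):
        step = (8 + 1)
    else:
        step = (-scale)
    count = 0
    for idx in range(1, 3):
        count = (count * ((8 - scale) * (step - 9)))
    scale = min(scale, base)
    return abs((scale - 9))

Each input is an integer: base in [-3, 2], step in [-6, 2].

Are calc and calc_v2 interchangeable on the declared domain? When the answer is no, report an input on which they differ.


This is a faithful refactor — local variable names differ; also arithmetic usage differs; also constant usage differs; also loop structure differs; also statement counts differ; also min/max/abs usage differs, but the computed results match everywhere.
As a probe, take base=2, step=0: calc runs scale := 0 | (max(scale, step) < (step + step)): false | step := 0 | count := 0 | iter idx=1: | count := 0 | iter idx=2: | count := 0 | scale := 0 | result 9; calc_v2 runs extra := 3 | scale := 0 | (max((-(-scale)), step) < (step + step)): false | step := 0 | count := 0 | count := 0 | iter idx=2: | count := 0 | scale := 0 | result 9; both end at 9.
Checked all 54 inputs in the declared domain: the outputs agree on every one.
verdict: equivalent


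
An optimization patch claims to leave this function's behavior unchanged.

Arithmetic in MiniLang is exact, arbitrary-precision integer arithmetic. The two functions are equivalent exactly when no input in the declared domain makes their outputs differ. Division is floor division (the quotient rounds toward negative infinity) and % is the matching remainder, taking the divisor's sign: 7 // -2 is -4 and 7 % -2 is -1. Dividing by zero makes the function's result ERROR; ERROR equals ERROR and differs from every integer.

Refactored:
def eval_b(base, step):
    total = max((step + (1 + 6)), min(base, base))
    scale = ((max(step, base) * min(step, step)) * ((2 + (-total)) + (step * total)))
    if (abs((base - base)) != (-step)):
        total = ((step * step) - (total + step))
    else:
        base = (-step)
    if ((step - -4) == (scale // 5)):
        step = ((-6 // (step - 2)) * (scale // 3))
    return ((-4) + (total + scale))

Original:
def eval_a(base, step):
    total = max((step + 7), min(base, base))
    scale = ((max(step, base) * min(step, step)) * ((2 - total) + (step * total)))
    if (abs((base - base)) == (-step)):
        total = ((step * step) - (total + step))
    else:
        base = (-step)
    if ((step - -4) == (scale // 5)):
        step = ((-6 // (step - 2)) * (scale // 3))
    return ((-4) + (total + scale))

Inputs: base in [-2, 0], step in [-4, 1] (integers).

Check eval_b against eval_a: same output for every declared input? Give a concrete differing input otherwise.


Run the pair on base=-2, step=-4.
eval_a: total = 3; scale = -104; (abs((base - base)) == (-step)) -> false; base = 4; ((step - -4) == (scale // 5)) -> false; return -105
eval_b: total = 3; scale = -104; (abs((base - base)) != (-step)) -> true; total = 17; ((step - -4) == (scale // 5)) -> false; return -91
-105 and -91 differ, so these are not the same function on this domain.
verdict: not equivalent; witness: base=-2, step=-4


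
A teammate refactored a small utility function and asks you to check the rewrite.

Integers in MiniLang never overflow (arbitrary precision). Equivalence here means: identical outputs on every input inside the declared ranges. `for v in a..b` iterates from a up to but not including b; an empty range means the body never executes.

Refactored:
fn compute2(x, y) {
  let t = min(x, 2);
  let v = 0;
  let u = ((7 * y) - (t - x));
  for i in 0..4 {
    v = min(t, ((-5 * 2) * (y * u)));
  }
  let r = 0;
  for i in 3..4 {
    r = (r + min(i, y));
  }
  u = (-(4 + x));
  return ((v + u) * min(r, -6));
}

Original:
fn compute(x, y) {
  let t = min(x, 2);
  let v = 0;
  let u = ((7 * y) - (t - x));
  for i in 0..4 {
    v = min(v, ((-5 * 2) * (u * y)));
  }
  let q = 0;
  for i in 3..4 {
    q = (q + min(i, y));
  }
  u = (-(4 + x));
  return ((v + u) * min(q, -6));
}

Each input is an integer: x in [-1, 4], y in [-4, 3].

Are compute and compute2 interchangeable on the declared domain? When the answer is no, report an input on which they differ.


Run the pair on x=-1, y=0.
compute: t := -1 | v := 0 | u := 0 | iter i=0: | v := 0 | iter i=1: | v := 0 | iter i=2: | v := 0 | iter i=3: | v := 0 | q := 0 | iter i=3: | q := 0 | u := -3 | result 18
compute2: t := -1 | v := 0 | u := 0 | iter i=0: | v := -1 | iter i=1: | v := -1 | iter i=2: | v := -1 | iter i=3: | v := -1 | r := 0 | iter i=3: | r := 0 | u := -3 | result 24
18 against 24: the behavior changed.
verdict: not equivalent; witness: x=-1, y=0


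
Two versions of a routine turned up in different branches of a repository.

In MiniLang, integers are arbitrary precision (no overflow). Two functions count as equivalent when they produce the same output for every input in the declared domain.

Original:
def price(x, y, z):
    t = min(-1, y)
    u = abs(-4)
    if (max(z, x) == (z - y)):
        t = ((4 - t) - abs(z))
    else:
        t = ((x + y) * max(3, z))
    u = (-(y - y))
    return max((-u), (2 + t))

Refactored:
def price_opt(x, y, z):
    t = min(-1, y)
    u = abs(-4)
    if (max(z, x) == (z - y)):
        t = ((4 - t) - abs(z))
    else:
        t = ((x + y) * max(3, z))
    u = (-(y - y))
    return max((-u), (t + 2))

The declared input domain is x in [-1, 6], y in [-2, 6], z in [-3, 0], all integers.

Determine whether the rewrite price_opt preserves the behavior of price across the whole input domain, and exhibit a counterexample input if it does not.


Differences: same computation, different form — yet all 288 inputs agree.
verdict: equivalent


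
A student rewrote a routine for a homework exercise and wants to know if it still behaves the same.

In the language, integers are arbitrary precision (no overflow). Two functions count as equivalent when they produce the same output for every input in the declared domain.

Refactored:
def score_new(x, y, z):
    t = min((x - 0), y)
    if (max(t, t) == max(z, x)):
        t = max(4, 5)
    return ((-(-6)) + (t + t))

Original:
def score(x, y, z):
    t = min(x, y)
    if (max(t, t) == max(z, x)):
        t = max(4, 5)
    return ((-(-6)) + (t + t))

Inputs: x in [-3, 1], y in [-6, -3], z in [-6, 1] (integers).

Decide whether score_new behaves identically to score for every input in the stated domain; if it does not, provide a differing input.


Comparing the listings, the differences include: constant usage differs; arithmetic usage differs.
As a probe, take x=-2, y=-3, z=-1: score runs t = -3; (max(t, t) == max(z, x)) -> false; return 0; score_new runs t = -3; (max(t, t) == max(z, x)) -> false; return 0; both end at 0.
Across all 160 domain points the two functions coincide.
verdict: equivalent
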